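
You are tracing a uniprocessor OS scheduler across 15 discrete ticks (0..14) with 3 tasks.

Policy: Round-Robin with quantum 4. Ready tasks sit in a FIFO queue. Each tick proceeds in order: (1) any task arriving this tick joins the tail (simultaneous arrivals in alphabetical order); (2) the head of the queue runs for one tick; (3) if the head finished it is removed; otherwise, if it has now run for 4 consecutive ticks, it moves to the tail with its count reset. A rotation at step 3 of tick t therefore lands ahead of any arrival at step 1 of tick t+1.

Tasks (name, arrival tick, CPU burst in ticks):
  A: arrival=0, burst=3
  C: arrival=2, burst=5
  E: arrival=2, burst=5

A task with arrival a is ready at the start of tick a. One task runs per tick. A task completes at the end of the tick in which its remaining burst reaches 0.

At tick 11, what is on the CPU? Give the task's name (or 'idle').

t=0: queue=[A] q_used=0 → run A
t=1: queue=[A] q_used=1 → run A
t=2: queue=[A,C,E] q_used=2 → run A
t=3: queue=[C,E] q_used=0 → run C
t=4: queue=[C,E] q_used=1 → run C
t=5: queue=[C,E] q_used=2 → run C
t=6: queue=[C,E] q_used=3 → run C
t=7: queue=[E,C] q_used=0 → run E
t=8: queue=[E,C] q_used=1 → run E
t=9: queue=[E,C] q_used=2 → run E
t=10: queue=[E,C] q_used=3 → run E
t=11: queue=[C,E] q_used=0 → run C
t=12: queue=[E] q_used=0 → run E
t=13: (idle)
t=14: (idle)

running at tick 11 = C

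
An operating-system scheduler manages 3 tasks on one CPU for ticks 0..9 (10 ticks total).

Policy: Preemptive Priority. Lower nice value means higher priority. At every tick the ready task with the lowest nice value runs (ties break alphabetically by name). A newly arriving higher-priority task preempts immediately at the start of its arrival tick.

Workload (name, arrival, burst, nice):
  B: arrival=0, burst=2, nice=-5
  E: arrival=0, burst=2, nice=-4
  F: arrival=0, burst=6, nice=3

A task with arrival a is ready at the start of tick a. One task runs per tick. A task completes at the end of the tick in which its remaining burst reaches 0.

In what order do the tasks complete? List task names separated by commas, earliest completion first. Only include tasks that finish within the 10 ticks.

completion order = B, E, F

t=0: ready={B,E,F} → run B
t=1: ready={B,E,F} → run B
t=2: ready={E,F} → run E
t=3: ready={E,F} → run E
t=4: ready={F} → run F
t=5: ready={F} → run F
t=6: ready={F} → run F
t=7: ready={F} → run F
t=8: ready={F} → run F
t=9: ready={F} → run F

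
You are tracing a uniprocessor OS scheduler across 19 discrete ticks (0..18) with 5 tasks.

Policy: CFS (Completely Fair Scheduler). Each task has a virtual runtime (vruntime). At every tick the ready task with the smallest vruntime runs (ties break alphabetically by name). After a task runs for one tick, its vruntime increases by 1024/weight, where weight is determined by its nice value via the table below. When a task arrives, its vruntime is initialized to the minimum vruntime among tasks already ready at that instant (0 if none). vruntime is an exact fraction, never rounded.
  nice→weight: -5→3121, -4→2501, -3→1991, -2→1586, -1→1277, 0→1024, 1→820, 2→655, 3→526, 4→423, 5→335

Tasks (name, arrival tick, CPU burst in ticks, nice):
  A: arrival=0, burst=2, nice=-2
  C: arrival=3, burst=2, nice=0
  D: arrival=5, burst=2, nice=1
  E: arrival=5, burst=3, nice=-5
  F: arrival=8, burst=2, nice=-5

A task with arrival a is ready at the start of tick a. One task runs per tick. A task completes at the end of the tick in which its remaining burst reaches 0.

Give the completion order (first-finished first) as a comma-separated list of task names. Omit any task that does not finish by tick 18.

completion order = A, C, E, F, D

t=0: vr[A=0] → run A
t=1: vr[A=512/793] → run A
t=2: (idle)
t=3: vr[C=0] → run C
t=4: vr[C=1] → run C
t=5: vr[D=0 E=0] → run D
t=6: vr[D=256/205 E=0] → run E
t=7: vr[D=256/205 E=1024/3121] → run E
t=8: vr[D=256/205 E=2048/3121 F=2048/3121] → run E
t=9: vr[D=256/205 F=2048/3121] → run F
t=10: vr[D=256/205 F=3072/3121] → run F
t=11: vr[D=256/205] → run D
t=12: (idle)
t=13: (idle)
t=14: (idle)
t=15: (idle)
t=16: (idle)
t=17: (idle)
t=18: (idle)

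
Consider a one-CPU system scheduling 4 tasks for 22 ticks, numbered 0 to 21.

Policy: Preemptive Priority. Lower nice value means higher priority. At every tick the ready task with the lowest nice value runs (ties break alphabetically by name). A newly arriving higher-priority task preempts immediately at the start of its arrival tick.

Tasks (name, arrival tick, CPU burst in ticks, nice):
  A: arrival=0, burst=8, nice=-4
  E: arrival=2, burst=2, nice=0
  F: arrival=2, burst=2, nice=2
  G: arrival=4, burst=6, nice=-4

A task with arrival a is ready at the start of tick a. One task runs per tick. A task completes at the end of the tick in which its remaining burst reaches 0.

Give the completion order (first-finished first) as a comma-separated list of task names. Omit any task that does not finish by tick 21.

t=0: ready={A} → run A
t=1: ready={A} → run A
t=2: ready={A,E,F} → run A
t=3: ready={A,E,F} → run A
t=4: ready={A,E,F,G} → run A
t=5: ready={A,E,F,G} → run A
t=6: ready={A,E,F,G} → run A
t=7: ready={A,E,F,G} → run A
t=8: ready={E,F,G} → run G
t=9: ready={E,F,G} → run G
t=10: ready={E,F,G} → run G
t=11: ready={E,F,G} → run G
t=12: ready={E,F,G} → run G
t=13: ready={E,F,G} → run G
t=14: ready={E,F} → run E
t=15: ready={E,F} → run E
t=16: ready={F} → run F
t=17: ready={F} → run F
t=18: (idle)
t=19: (idle)
t=20: (idle)
t=21: (idle)

completion order = A, G, E, F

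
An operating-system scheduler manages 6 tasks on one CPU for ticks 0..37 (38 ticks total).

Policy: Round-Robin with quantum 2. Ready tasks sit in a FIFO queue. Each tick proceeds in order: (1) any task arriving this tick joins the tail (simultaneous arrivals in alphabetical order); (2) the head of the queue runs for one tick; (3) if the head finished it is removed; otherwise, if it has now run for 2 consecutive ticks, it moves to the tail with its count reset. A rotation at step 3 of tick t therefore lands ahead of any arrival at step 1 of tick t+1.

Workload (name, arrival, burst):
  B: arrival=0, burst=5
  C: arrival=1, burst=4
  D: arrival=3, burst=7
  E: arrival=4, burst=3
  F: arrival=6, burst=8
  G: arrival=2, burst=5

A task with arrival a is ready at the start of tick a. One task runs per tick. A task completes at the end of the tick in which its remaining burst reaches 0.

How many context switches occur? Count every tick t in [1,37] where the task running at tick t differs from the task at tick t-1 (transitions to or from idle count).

t=0: queue=[B] q_used=0 → run B
t=1: queue=[B,C] q_used=1 → run B
t=2: queue=[C,B,G] q_used=0 → run C
t=3: queue=[C,B,G,D] q_used=1 → run C
t=4: queue=[B,G,D,C,E] q_used=0 → run B
t=5: queue=[B,G,D,C,E] q_used=1 → run B
t=6: queue=[G,D,C,E,B,F] q_used=0 → run G
t=7: queue=[G,D,C,E,B,F] q_used=1 → run G
t=8: queue=[D,C,E,B,F,G] q_used=0 → run D
t=9: queue=[D,C,E,B,F,G] q_used=1 → run D
t=10: queue=[C,E,B,F,G,D] q_used=0 → run C
t=11: queue=[C,E,B,F,G,D] q_used=1 → run C
t=12: queue=[E,B,F,G,D] q_used=0 → run E
t=13: queue=[E,B,F,G,D] q_used=1 → run E
t=14: queue=[B,F,G,D,E] q_used=0 → run B
t=15: queue=[F,G,D,E] q_used=0 → run F
t=16: queue=[F,G,D,E] q_used=1 → run F
t=17: queue=[G,D,E,F] q_used=0 → run G
t=18: queue=[G,D,E,F] q_used=1 → run G
t=19: queue=[D,E,F,G] q_used=0 → run D
t=20: queue=[D,E,F,G] q_used=1 → run D
t=21: queue=[E,F,G,D] q_used=0 → run E
t=22: queue=[F,G,D] q_used=0 → run F
t=23: queue=[F,G,D] q_used=1 → run F
t=24: queue=[G,D,F] q_used=0 → run G
t=25: queue=[D,F] q_used=0 → run D
t=26: queue=[D,F] q_used=1 → run D
t=27: queue=[F,D] q_used=0 → run F
t=28: queue=[F,D] q_used=1 → run F
t=29: queue=[D,F] q_used=0 → run D
t=30: queue=[F] q_used=0 → run F
t=31: queue=[F] q_used=1 → run F
t=32: (idle)
t=33: (idle)
t=34: (idle)
t=35: (idle)
t=36: (idle)
t=37: (idle)

context switches = 18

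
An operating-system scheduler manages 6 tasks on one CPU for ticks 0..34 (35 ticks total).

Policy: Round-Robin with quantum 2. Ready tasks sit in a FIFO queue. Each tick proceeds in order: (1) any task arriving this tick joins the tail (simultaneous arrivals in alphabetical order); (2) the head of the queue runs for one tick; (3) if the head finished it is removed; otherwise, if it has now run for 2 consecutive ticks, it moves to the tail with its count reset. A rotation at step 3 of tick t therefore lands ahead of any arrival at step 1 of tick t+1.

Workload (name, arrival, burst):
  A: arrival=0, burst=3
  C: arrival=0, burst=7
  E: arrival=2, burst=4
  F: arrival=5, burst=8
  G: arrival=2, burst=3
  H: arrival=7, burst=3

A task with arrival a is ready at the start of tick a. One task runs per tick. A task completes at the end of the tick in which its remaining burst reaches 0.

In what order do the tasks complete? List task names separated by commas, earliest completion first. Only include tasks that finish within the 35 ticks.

completion order = A, E, G, H, C, F

t=0: queue=[A,C] q_used=0 → run A
t=1: queue=[A,C] q_used=1 → run A
t=2: queue=[C,A,E,G] q_used=0 → run C
t=3: queue=[C,A,E,G] q_used=1 → run C
t=4: queue=[A,E,G,C] q_used=0 → run A
t=5: queue=[E,G,C,F] q_used=0 → run E
t=6: queue=[E,G,C,F] q_used=1 → run E
t=7: queue=[G,C,F,E,H] q_used=0 → run G
t=8: queue=[G,C,F,E,H] q_used=1 → run G
t=9: queue=[C,F,E,H,G] q_used=0 → run C
t=10: queue=[C,F,E,H,G] q_used=1 → run C
t=11: queue=[F,E,H,G,C] q_used=0 → run F
t=12: queue=[F,E,H,G,C] q_used=1 → run F
t=13: queue=[E,H,G,C,F] q_used=0 → run E
t=14: queue=[E,H,G,C,F] q_used=1 → run E
t=15: queue=[H,G,C,F] q_used=0 → run H
t=16: queue=[H,G,C,F] q_used=1 → run H
t=17: queue=[G,C,F,H] q_used=0 → run G
t=18: queue=[C,F,H] q_used=0 → run C
t=19: queue=[C,F,H] q_used=1 → run C
t=20: queue=[F,H,C] q_used=0 → run F
t=21: queue=[F,H,C] q_used=1 → run F
t=22: queue=[H,C,F] q_used=0 → run H
t=23: queue=[C,F] q_used=0 → run C
t=24: queue=[F] q_used=0 → run F
t=25: queue=[F] q_used=1 → run F
t=26: queue=[F] q_used=0 → run F
t=27: queue=[F] q_used=1 → run F
t=28: (idle)
t=29: (idle)
t=30: (idle)
t=31: (idle)
t=32: (idle)
t=33: (idle)
t=34: (idle)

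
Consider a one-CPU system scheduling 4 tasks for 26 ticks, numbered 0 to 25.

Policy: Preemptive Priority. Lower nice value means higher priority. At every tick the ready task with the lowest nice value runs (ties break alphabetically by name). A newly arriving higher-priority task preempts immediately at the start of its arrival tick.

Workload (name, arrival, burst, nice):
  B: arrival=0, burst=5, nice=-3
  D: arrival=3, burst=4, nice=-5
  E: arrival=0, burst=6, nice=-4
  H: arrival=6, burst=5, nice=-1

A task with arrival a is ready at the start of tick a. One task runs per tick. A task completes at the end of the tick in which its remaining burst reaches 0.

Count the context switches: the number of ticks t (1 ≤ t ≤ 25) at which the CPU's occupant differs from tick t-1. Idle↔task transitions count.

context switches = 5

t=0: ready={B,E} → run E
t=1: ready={B,E} → run E
t=2: ready={B,E} → run E
t=3: ready={B,D,E} → run D
t=4: ready={B,D,E} → run D
t=5: ready={B,D,E} → run D
t=6: ready={B,D,E,H} → run D
t=7: ready={B,E,H} → run E
t=8: ready={B,E,H} → run E
t=9: ready={B,E,H} → run E
t=10: ready={B,H} → run B
t=11: ready={B,H} → run B
t=12: ready={B,H} → run B
t=13: ready={B,H} → run B
t=14: ready={B,H} → run B
t=15: ready={H} → run H
t=16: ready={H} → run H
t=17: ready={H} → run H
t=18: ready={H} → run H
t=19: ready={H} → run H
t=20: (idle)
t=21: (idle)
t=22: (idle)
t=23: (idle)
t=24: (idle)
t=25: (idle)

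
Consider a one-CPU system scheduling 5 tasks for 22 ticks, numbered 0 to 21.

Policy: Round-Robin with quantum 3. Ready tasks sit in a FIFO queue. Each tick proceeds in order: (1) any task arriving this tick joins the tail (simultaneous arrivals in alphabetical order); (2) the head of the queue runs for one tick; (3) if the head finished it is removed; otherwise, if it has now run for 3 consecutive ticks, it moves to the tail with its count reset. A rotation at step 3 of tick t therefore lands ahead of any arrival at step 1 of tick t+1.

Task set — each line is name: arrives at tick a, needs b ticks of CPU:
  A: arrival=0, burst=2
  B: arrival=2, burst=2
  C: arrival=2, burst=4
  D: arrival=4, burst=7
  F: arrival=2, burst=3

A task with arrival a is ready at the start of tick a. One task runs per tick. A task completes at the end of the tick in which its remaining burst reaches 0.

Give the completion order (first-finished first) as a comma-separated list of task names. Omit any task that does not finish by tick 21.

completion order = A, B, F, C, D

t=0: queue=[A] q_used=0 → run A
t=1: queue=[A] q_used=1 → run A
t=2: queue=[B,C,F] q_used=0 → run B
t=3: queue=[B,C,F] q_used=1 → run B
t=4: queue=[C,F,D] q_used=0 → run C
t=5: queue=[C,F,D] q_used=1 → run C
t=6: queue=[C,F,D] q_used=2 → run C
t=7: queue=[F,D,C] q_used=0 → run F
t=8: queue=[F,D,C] q_used=1 → run F
t=9: queue=[F,D,C] q_used=2 → run F
t=10: queue=[D,C] q_used=0 → run D
t=11: queue=[D,C] q_used=1 → run D
t=12: queue=[D,C] q_used=2 → run D
t=13: queue=[C,D] q_used=0 → run C
t=14: queue=[D] q_used=0 → run D
t=15: queue=[D] q_used=1 → run D
t=16: queue=[D] q_used=2 → run D
t=17: queue=[D] q_used=0 → run D
t=18: (idle)
t=19: (idle)
t=20: (idle)
t=21: (idle)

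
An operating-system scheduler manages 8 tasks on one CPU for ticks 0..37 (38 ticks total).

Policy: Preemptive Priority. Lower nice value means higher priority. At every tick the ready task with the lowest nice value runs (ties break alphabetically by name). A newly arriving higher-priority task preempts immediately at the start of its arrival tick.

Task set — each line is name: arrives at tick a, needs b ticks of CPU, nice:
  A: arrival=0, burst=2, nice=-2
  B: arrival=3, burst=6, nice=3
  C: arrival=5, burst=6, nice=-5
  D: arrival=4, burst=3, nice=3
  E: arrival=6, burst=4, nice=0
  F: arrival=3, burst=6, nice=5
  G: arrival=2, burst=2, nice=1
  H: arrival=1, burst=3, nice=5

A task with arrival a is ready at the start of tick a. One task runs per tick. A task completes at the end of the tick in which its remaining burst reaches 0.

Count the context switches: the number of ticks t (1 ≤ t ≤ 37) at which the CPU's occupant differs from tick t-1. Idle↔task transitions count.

context switches = 9

t=0: ready={A} → run A
t=1: ready={A,H} → run A
t=2: ready={G,H} → run G
t=3: ready={B,F,G,H} → run G
t=4: ready={B,D,F,H} → run B
t=5: ready={B,C,D,F,H} → run C
t=6: ready={B,C,D,E,F,H} → run C
t=7: ready={B,C,D,E,F,H} → run C
t=8: ready={B,C,D,E,F,H} → run C
t=9: ready={B,C,D,E,F,H} → run C
t=10: ready={B,C,D,E,F,H} → run C
t=11: ready={B,D,E,F,H} → run E
t=12: ready={B,D,E,F,H} → run E
t=13: ready={B,D,E,F,H} → run E
t=14: ready={B,D,E,F,H} → run E
t=15: ready={B,D,F,H} → run B
t=16: ready={B,D,F,H} → run B
t=17: ready={B,D,F,H} → run B
t=18: ready={B,D,F,H} → run B
t=19: ready={B,D,F,H} → run B
t=20: ready={D,F,H} → run D
t=21: ready={D,F,H} → run D
t=22: ready={D,F,H} → run D
t=23: ready={F,H} → run F
t=24: ready={F,H} → run F
t=25: ready={F,H} → run F
t=26: ready={F,H} → run F
t=27: ready={F,H} → run F
t=28: ready={F,H} → run F
t=29: ready={H} → run H
t=30: ready={H} → run H
t=31: ready={H} → run H
t=32: (idle)
t=33: (idle)
t=34: (idle)
t=35: (idle)
t=36: (idle)
t=37: (idle)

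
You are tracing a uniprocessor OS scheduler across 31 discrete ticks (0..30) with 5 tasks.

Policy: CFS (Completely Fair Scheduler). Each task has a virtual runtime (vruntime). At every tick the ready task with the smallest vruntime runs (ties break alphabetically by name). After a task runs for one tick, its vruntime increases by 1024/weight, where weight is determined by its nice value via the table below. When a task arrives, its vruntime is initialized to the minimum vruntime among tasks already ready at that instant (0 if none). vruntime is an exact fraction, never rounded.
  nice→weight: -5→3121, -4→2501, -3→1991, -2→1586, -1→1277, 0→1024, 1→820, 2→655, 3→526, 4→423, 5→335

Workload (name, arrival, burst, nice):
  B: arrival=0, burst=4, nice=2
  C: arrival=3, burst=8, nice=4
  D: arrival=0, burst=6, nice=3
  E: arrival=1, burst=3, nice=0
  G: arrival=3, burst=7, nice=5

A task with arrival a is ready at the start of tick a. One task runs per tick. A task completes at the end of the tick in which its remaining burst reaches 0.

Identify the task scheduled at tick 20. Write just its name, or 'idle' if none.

running at tick 20 = G

t=0: vr[B=0 D=0] → run B
t=1: vr[B=1024/655 D=0 E=0] → run D
t=2: vr[B=1024/655 D=512/263 E=0] → run E
t=3: vr[B=1024/655 C=1 D=512/263 E=1 G=1] → run C
t=4: vr[B=1024/655 C=1447/423 D=512/263 E=1 G=1] → run E
t=5: vr[B=1024/655 C=1447/423 D=512/263 E=2 G=1] → run G
t=6: vr[B=1024/655 C=1447/423 D=512/263 E=2 G=1359/335] → run B
t=7: vr[B=2048/655 C=1447/423 D=512/263 E=2 G=1359/335] → run D
t=8: vr[B=2048/655 C=1447/423 D=1024/263 E=2 G=1359/335] → run E
t=9: vr[B=2048/655 C=1447/423 D=1024/263 G=1359/335] → run B
t=10: vr[B=3072/655 C=1447/423 D=1024/263 G=1359/335] → run C
t=11: vr[B=3072/655 C=2471/423 D=1024/263 G=1359/335] → run D
t=12: vr[B=3072/655 C=2471/423 D=1536/263 G=1359/335] → run G
t=13: vr[B=3072/655 C=2471/423 D=1536/263 G=2383/335] → run B
t=14: vr[C=2471/423 D=1536/263 G=2383/335] → run D
t=15: vr[C=2471/423 D=2048/263 G=2383/335] → run C
t=16: vr[C=1165/141 D=2048/263 G=2383/335] → run G
t=17: vr[C=1165/141 D=2048/263 G=3407/335] → run D
t=18: vr[C=1165/141 D=2560/263 G=3407/335] → run C
t=19: vr[C=4519/423 D=2560/263 G=3407/335] → run D
t=20: vr[C=4519/423 G=3407/335] → run G
t=21: vr[C=4519/423 G=4431/335] → run C
t=22: vr[C=5543/423 G=4431/335] → run C
t=23: vr[C=2189/141 G=4431/335] → run G
t=24: vr[C=2189/141 G=1091/67] → run C
t=25: vr[C=7591/423 G=1091/67] → run G
t=26: vr[C=7591/423 G=6479/335] → run C
t=27: vr[G=6479/335] → run G
t=28: (idle)
t=29: (idle)
t=30: (idle)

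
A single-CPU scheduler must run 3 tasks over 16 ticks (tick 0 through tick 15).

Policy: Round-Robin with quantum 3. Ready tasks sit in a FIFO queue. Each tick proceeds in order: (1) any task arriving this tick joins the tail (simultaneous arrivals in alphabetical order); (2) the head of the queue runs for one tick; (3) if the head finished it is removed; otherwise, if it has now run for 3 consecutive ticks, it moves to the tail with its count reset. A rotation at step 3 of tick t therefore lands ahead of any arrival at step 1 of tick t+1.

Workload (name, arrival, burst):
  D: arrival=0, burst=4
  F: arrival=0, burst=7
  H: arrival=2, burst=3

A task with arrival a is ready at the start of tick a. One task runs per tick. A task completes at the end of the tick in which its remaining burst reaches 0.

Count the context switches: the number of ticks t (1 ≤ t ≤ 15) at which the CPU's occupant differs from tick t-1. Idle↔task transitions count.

context switches = 5

t=0: queue=[D,F] q_used=0 → run D
t=1: queue=[D,F] q_used=1 → run D
t=2: queue=[D,F,H] q_used=2 → run D
t=3: queue=[F,H,D] q_used=0 → run F
t=4: queue=[F,H,D] q_used=1 → run F
t=5: queue=[F,H,D] q_used=2 → run F
t=6: queue=[H,D,F] q_used=0 → run H
t=7: queue=[H,D,F] q_used=1 → run H
t=8: queue=[H,D,F] q_used=2 → run H
t=9: queue=[D,F] q_used=0 → run D
t=10: queue=[F] q_used=0 → run F
t=11: queue=[F] q_used=1 → run F
t=12: queue=[F] q_used=2 → run F
t=13: queue=[F] q_used=0 → run F
t=14: (idle)
t=15: (idle)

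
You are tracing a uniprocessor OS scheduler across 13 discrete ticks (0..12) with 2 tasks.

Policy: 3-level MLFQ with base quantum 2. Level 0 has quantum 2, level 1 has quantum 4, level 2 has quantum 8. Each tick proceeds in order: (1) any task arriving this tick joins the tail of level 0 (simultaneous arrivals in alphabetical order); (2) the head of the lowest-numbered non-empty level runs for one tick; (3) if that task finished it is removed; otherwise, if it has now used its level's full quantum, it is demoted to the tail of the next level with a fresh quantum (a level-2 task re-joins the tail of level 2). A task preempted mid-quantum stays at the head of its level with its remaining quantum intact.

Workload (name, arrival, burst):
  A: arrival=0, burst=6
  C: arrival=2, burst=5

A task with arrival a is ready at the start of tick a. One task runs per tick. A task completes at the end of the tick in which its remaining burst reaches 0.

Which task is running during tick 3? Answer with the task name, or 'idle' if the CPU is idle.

t=0: L0/L1/L2 = A/-/- → run A
t=1: L0/L1/L2 = A/-/- → run A
t=2: L0/L1/L2 = C/A/- → run C
t=3: L0/L1/L2 = C/A/- → run C
t=4: L0/L1/L2 = -/AC/- → run A
t=5: L0/L1/L2 = -/AC/- → run A
t=6: L0/L1/L2 = -/AC/- → run A
t=7: L0/L1/L2 = -/AC/- → run A
t=8: L0/L1/L2 = -/C/- → run C
t=9: L0/L1/L2 = -/C/- → run C
t=10: L0/L1/L2 = -/C/- → run C
t=11: (idle)
t=12: (idle)

running at tick 3 = C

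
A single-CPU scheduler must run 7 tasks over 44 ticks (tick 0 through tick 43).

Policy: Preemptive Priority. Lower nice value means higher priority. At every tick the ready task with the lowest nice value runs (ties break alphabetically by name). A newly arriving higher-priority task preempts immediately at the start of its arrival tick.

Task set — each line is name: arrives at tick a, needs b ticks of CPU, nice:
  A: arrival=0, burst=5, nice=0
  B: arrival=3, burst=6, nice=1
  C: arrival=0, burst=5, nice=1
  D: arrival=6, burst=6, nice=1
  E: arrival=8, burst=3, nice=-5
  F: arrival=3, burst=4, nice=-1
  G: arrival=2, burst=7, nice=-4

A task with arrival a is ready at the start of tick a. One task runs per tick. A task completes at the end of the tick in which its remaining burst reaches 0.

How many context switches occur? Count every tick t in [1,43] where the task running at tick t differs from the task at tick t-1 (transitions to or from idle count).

t=0: ready={A,C} → run A
t=1: ready={A,C} → run A
t=2: ready={A,C,G} → run G
t=3: ready={A,B,C,F,G} → run G
t=4: ready={A,B,C,F,G} → run G
t=5: ready={A,B,C,F,G} → run G
t=6: ready={A,B,C,D,F,G} → run G
t=7: ready={A,B,C,D,F,G} → run G
t=8: ready={A,B,C,D,E,F,G} → run E
t=9: ready={A,B,C,D,E,F,G} → run E
t=10: ready={A,B,C,D,E,F,G} → run E
t=11: ready={A,B,C,D,F,G} → run G
t=12: ready={A,B,C,D,F} → run F
t=13: ready={A,B,C,D,F} → run F
t=14: ready={A,B,C,D,F} → run F
t=15: ready={A,B,C,D,F} → run F
t=16: ready={A,B,C,D} → run A
t=17: ready={A,B,C,D} → run A
t=18: ready={A,B,C,D} → run A
t=19: ready={B,C,D} → run B
t=20: ready={B,C,D} → run B
t=21: ready={B,C,D} → run B
t=22: ready={B,C,D} → run B
t=23: ready={B,C,D} → run B
t=24: ready={B,C,D} → run B
t=25: ready={C,D} → run C
t=26: ready={C,D} → run C
t=27: ready={C,D} → run C
t=28: ready={C,D} → run C
t=29: ready={C,D} → run C
t=30: ready={D} → run D
t=31: ready={D} → run D
t=32: ready={D} → run D
t=33: ready={D} → run D
t=34: ready={D} → run D
t=35: ready={D} → run D
t=36: (idle)
t=37: (idle)
t=38: (idle)
t=39: (idle)
t=40: (idle)
t=41: (idle)
t=42: (idle)
t=43: (idle)

context switches = 9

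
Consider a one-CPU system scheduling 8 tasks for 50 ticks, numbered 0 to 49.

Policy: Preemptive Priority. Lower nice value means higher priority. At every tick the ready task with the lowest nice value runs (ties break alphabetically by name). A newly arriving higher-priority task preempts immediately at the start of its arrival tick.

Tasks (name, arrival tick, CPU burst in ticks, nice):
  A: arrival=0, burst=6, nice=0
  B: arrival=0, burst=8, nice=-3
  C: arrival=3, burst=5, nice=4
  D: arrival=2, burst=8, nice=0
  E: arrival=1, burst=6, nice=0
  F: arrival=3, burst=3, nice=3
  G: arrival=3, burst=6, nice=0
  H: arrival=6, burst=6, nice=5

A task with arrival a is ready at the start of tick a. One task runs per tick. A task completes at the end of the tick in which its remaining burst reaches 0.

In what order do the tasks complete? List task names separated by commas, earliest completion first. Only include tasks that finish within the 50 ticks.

t=0: ready={A,B} → run B
t=1: ready={A,B,E} → run B
t=2: ready={A,B,D,E} → run B
t=3: ready={A,B,C,D,E,F,G} → run B
t=4: ready={A,B,C,D,E,F,G} → run B
t=5: ready={A,B,C,D,E,F,G} → run B
t=6: ready={A,B,C,D,E,F,G,H} → run B
t=7: ready={A,B,C,D,E,F,G,H} → run B
t=8: ready={A,C,D,E,F,G,H} → run A
t=9: ready={A,C,D,E,F,G,H} → run A
t=10: ready={A,C,D,E,F,G,H} → run A
t=11: ready={A,C,D,E,F,G,H} → run A
t=12: ready={A,C,D,E,F,G,H} → run A
t=13: ready={A,C,D,E,F,G,H} → run A
t=14: ready={C,D,E,F,G,H} → run D
t=15: ready={C,D,E,F,G,H} → run D
t=16: ready={C,D,E,F,G,H} → run D
t=17: ready={C,D,E,F,G,H} → run D
t=18: ready={C,D,E,F,G,H} → run D
t=19: ready={C,D,E,F,G,H} → run D
t=20: ready={C,D,E,F,G,H} → run D
t=21: ready={C,D,E,F,G,H} → run D
t=22: ready={C,E,F,G,H} → run E
t=23: ready={C,E,F,G,H} → run E
t=24: ready={C,E,F,G,H} → run E
t=25: ready={C,E,F,G,H} → run E
t=26: ready={C,E,F,G,H} → run E
t=27: ready={C,E,F,G,H} → run E
t=28: ready={C,F,G,H} → run G
t=29: ready={C,F,G,H} → run G
t=30: ready={C,F,G,H} → run G
t=31: ready={C,F,G,H} → run G
t=32: ready={C,F,G,H} → run G
t=33: ready={C,F,G,H} → run G
t=34: ready={C,F,H} → run F
t=35: ready={C,F,H} → run F
t=36: ready={C,F,H} → run F
t=37: ready={C,H} → run C
t=38: ready={C,H} → run C
t=39: ready={C,H} → run C
t=40: ready={C,H} → run C
t=41: ready={C,H} → run C
t=42: ready={H} → run H
t=43: ready={H} → run H
t=44: ready={H} → run H
t=45: ready={H} → run H
t=46: ready={H} → run H
t=47: ready={H} → run H
t=48: (idle)
t=49: (idle)

completion order = B, A, D, E, G, F, C, H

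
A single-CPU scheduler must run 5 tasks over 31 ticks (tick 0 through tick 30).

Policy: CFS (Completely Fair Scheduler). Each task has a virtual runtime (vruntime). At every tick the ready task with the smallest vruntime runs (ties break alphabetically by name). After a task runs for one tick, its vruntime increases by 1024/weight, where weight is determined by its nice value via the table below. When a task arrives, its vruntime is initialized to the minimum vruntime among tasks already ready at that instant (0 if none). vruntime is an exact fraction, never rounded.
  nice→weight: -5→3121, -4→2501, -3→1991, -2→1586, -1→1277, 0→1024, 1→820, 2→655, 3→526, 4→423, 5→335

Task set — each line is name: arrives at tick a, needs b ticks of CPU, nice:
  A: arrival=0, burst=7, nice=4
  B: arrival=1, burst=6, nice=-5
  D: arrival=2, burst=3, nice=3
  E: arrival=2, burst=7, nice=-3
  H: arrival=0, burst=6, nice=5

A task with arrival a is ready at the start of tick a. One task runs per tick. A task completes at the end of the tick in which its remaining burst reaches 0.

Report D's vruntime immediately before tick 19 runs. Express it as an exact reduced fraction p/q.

vruntime(D, start of tick 19) = 1024/263

t=0: vr[A=0 H=0] → run A
t=1: vr[A=1024/423 B=0 H=0] → run B
t=2: vr[A=1024/423 B=1024/3121 D=0 E=0 H=0] → run D
t=3: vr[A=1024/423 B=1024/3121 D=512/263 E=0 H=0] → run E
t=4: vr[A=1024/423 B=1024/3121 D=512/263 E=1024/1991 H=0] → run H
t=5: vr[A=1024/423 B=1024/3121 D=512/263 E=1024/1991 H=1024/335] → run B
t=6: vr[A=1024/423 B=2048/3121 D=512/263 E=1024/1991 H=1024/335] → run E
t=7: vr[A=1024/423 B=2048/3121 D=512/263 E=2048/1991 H=1024/335] → run B
t=8: vr[A=1024/423 B=3072/3121 D=512/263 E=2048/1991 H=1024/335] → run B
t=9: vr[A=1024/423 B=4096/3121 D=512/263 E=2048/1991 H=1024/335] → run E
t=10: vr[A=1024/423 B=4096/3121 D=512/263 E=3072/1991 H=1024/335] → run B
t=11: vr[A=1024/423 B=5120/3121 D=512/263 E=3072/1991 H=1024/335] → run E
t=12: vr[A=1024/423 B=5120/3121 D=512/263 E=4096/1991 H=1024/335] → run B
t=13: vr[A=1024/423 D=512/263 E=4096/1991 H=1024/335] → run D
t=14: vr[A=1024/423 D=1024/263 E=4096/1991 H=1024/335] → run E
t=15: vr[A=1024/423 D=1024/263 E=5120/1991 H=1024/335] → run A
t=16: vr[A=2048/423 D=1024/263 E=5120/1991 H=1024/335] → run E
t=17: vr[A=2048/423 D=1024/263 E=6144/1991 H=1024/335] → run H
t=18: vr[A=2048/423 D=1024/263 E=6144/1991 H=2048/335] → run E
t=19: vr[A=2048/423 D=1024/263 H=2048/335] → run D
t=20: vr[A=2048/423 H=2048/335] → run A
t=21: vr[A=1024/141 H=2048/335] → run H
t=22: vr[A=1024/141 H=3072/335] → run A
t=23: vr[A=4096/423 H=3072/335] → run H
t=24: vr[A=4096/423 H=4096/335] → run A
t=25: vr[A=5120/423 H=4096/335] → run A
t=26: vr[A=2048/141 H=4096/335] → run H
t=27: vr[A=2048/141 H=1024/67] → run A
t=28: vr[H=1024/67] → run H
t=29: (idle)
t=30: (idle)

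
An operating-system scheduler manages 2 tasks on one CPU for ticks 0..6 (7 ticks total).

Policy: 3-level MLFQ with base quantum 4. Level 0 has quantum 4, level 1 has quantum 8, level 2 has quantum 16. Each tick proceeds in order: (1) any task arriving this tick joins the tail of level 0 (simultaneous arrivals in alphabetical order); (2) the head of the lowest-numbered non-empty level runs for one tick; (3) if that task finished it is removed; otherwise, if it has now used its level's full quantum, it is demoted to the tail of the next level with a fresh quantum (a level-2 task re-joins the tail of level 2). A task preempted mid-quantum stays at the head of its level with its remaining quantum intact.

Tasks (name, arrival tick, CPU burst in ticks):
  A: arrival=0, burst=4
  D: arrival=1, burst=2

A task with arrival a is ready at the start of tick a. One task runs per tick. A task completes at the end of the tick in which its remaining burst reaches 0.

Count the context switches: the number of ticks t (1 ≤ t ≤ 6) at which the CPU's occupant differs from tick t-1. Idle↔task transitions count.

t=0: L0/L1/L2 = A/-/- → run A
t=1: L0/L1/L2 = AD/-/- → run A
t=2: L0/L1/L2 = AD/-/- → run A
t=3: L0/L1/L2 = AD/-/- → run A
t=4: L0/L1/L2 = D/-/- → run D
t=5: L0/L1/L2 = D/-/- → run D
t=6: (idle)

context switches = 2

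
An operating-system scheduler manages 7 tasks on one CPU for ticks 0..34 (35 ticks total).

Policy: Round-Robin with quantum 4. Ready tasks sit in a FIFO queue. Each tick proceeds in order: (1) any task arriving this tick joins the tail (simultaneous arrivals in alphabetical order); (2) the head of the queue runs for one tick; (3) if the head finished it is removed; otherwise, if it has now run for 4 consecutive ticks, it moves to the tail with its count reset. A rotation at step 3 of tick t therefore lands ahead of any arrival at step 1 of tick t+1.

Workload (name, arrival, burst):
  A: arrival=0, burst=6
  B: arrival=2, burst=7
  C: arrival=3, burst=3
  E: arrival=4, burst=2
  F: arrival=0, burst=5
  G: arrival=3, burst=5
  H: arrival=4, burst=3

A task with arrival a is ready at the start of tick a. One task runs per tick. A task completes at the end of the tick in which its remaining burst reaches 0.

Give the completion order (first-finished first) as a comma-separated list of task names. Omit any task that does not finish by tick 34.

completion order = C, A, E, H, F, B, G

t=0: queue=[A,F] q_used=0 → run A
t=1: queue=[A,F] q_used=1 → run A
t=2: queue=[A,F,B] q_used=2 → run A
t=3: queue=[A,F,B,C,G] q_used=3 → run A
t=4: queue=[F,B,C,G,A,E,H] q_used=0 → run F
t=5: queue=[F,B,C,G,A,E,H] q_used=1 → run F
t=6: queue=[F,B,C,G,A,E,H] q_used=2 → run F
t=7: queue=[F,B,C,G,A,E,H] q_used=3 → run F
t=8: queue=[B,C,G,A,E,H,F] q_used=0 → run B
t=9: queue=[B,C,G,A,E,H,F] q_used=1 → run B
t=10: queue=[B,C,G,A,E,H,F] q_used=2 → run B
t=11: queue=[B,C,G,A,E,H,F] q_used=3 → run B
t=12: queue=[C,G,A,E,H,F,B] q_used=0 → run C
t=13: queue=[C,G,A,E,H,F,B] q_used=1 → run C
t=14: queue=[C,G,A,E,H,F,B] q_used=2 → run C
t=15: queue=[G,A,E,H,F,B] q_used=0 → run G
t=16: queue=[G,A,E,H,F,B] q_used=1 → run G
t=17: queue=[G,A,E,H,F,B] q_used=2 → run G
t=18: queue=[G,A,E,H,F,B] q_used=3 → run G
t=19: queue=[A,E,H,F,B,G] q_used=0 → run A
t=20: queue=[A,E,H,F,B,G] q_used=1 → run A
t=21: queue=[E,H,F,B,G] q_used=0 → run E
t=22: queue=[E,H,F,B,G] q_used=1 → run E
t=23: queue=[H,F,B,G] q_used=0 → run H
t=24: queue=[H,F,B,G] q_used=1 → run H
t=25: queue=[H,F,B,G] q_used=2 → run H
t=26: queue=[F,B,G] q_used=0 → run F
t=27: queue=[B,G] q_used=0 → run B
t=28: queue=[B,G] q_used=1 → run B
t=29: queue=[B,G] q_used=2 → run B
t=30: queue=[G] q_used=0 → run G
t=31: (idle)
t=32: (idle)
t=33: (idle)
t=34: (idle)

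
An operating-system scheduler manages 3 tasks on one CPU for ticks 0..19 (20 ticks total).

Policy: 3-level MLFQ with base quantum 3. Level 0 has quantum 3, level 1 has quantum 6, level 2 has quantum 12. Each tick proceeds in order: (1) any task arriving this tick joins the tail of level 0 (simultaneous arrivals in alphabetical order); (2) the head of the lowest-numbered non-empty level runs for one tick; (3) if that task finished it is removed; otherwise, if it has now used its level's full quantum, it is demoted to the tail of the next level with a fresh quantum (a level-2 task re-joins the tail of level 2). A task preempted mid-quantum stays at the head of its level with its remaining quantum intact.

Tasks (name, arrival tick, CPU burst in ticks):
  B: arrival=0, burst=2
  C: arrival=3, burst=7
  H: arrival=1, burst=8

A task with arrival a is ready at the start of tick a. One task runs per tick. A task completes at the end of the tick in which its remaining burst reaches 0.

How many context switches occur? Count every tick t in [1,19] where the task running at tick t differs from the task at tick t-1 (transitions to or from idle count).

t=0: L0/L1/L2 = B/-/- → run B
t=1: L0/L1/L2 = BH/-/- → run B
t=2: L0/L1/L2 = H/-/- → run H
t=3: L0/L1/L2 = HC/-/- → run H
t=4: L0/L1/L2 = HC/-/- → run H
t=5: L0/L1/L2 = C/H/- → run C
t=6: L0/L1/L2 = C/H/- → run C
t=7: L0/L1/L2 = C/H/- → run C
t=8: L0/L1/L2 = -/HC/- → run H
t=9: L0/L1/L2 = -/HC/- → run H
t=10: L0/L1/L2 = -/HC/- → run H
t=11: L0/L1/L2 = -/HC/- → run H
t=12: L0/L1/L2 = -/HC/- → run H
t=13: L0/L1/L2 = -/C/- → run C
t=14: L0/L1/L2 = -/C/- → run C
t=15: L0/L1/L2 = -/C/- → run C
t=16: L0/L1/L2 = -/C/- → run C
t=17: (idle)
t=18: (idle)
t=19: (idle)

context switches = 5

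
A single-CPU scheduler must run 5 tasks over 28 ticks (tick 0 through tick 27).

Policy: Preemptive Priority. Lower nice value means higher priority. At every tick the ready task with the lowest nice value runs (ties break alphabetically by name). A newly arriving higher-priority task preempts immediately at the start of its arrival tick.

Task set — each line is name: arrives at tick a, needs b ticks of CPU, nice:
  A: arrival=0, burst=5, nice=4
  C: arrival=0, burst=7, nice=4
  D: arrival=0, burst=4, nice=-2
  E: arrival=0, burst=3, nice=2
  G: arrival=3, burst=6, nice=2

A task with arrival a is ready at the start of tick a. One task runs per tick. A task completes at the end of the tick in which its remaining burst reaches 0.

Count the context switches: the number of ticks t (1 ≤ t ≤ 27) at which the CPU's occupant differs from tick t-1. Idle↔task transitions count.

context switches = 5

t=0: ready={A,C,D,E} → run D
t=1: ready={A,C,D,E} → run D
t=2: ready={A,C,D,E} → run D
t=3: ready={A,C,D,E,G} → run D
t=4: ready={A,C,E,G} → run E
t=5: ready={A,C,E,G} → run E
t=6: ready={A,C,E,G} → run E
t=7: ready={A,C,G} → run G
t=8: ready={A,C,G} → run G
t=9: ready={A,C,G} → run G
t=10: ready={A,C,G} → run G
t=11: ready={A,C,G} → run G
t=12: ready={A,C,G} → run G
t=13: ready={A,C} → run A
t=14: ready={A,C} → run A
t=15: ready={A,C} → run A
t=16: ready={A,C} → run A
t=17: ready={A,C} → run A
t=18: ready={C} → run C
t=19: ready={C} → run C
t=20: ready={C} → run C
t=21: ready={C} → run C
t=22: ready={C} → run C
t=23: ready={C} → run C
t=24: ready={C} → run C
t=25: (idle)
t=26: (idle)
t=27: (idle)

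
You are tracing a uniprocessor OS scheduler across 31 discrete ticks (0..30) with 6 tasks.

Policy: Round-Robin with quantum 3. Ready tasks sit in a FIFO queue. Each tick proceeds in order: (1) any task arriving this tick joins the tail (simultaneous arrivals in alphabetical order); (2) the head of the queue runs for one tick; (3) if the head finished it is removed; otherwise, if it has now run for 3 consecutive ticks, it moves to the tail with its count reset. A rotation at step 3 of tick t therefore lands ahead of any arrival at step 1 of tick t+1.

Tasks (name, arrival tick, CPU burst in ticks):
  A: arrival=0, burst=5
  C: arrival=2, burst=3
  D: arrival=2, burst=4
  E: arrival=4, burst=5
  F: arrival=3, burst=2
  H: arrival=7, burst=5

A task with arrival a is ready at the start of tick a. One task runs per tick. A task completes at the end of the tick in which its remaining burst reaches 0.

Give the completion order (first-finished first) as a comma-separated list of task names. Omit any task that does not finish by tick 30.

completion order = C, A, F, D, E, H

t=0: queue=[A] q_used=0 → run A
t=1: queue=[A] q_used=1 → run A
t=2: queue=[A,C,D] q_used=2 → run A
t=3: queue=[C,D,A,F] q_used=0 → run C
t=4: queue=[C,D,A,F,E] q_used=1 → run C
t=5: queue=[C,D,A,F,E] q_used=2 → run C
t=6: queue=[D,A,F,E] q_used=0 → run D
t=7: queue=[D,A,F,E,H] q_used=1 → run D
t=8: queue=[D,A,F,E,H] q_used=2 → run D
t=9: queue=[A,F,E,H,D] q_used=0 → run A
t=10: queue=[A,F,E,H,D] q_used=1 → run A
t=11: queue=[F,E,H,D] q_used=0 → run F
t=12: queue=[F,E,H,D] q_used=1 → run F
t=13: queue=[E,H,D] q_used=0 → run E
t=14: queue=[E,H,D] q_used=1 → run E
t=15: queue=[E,H,D] q_used=2 → run E
t=16: queue=[H,D,E] q_used=0 → run H
t=17: queue=[H,D,E] q_used=1 → run H
t=18: queue=[H,D,E] q_used=2 → run H
t=19: queue=[D,E,H] q_used=0 → run D
t=20: queue=[E,H] q_used=0 → run E
t=21: queue=[E,H] q_used=1 → run E
t=22: queue=[H] q_used=0 → run H
t=23: queue=[H] q_used=1 → run H
t=24: (idle)
t=25: (idle)
t=26: (idle)
t=27: (idle)
t=28: (idle)
t=29: (idle)
t=30: (idle)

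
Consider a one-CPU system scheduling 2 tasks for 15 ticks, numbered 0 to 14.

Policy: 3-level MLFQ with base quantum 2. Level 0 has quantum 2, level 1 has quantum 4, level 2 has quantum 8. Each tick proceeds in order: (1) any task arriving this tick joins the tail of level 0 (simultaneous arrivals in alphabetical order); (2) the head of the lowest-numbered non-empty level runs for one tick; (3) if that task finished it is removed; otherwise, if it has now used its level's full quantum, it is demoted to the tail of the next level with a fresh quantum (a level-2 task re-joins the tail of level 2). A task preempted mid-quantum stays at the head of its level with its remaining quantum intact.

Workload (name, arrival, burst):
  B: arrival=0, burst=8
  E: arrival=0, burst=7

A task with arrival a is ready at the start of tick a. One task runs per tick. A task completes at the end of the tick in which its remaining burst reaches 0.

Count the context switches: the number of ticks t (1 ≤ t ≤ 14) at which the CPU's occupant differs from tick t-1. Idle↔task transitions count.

context switches = 5

t=0: L0/L1/L2 = BE/-/- → run B
t=1: L0/L1/L2 = BE/-/- → run B
t=2: L0/L1/L2 = E/B/- → run E
t=3: L0/L1/L2 = E/B/- → run E
t=4: L0/L1/L2 = -/BE/- → run B
t=5: L0/L1/L2 = -/BE/- → run B
t=6: L0/L1/L2 = -/BE/- → run B
t=7: L0/L1/L2 = -/BE/- → run B
t=8: L0/L1/L2 = -/E/B → run E
t=9: L0/L1/L2 = -/E/B → run E
t=10: L0/L1/L2 = -/E/B → run E
t=11: L0/L1/L2 = -/E/B → run E
t=12: L0/L1/L2 = -/-/BE → run B
t=13: L0/L1/L2 = -/-/BE → run B
t=14: L0/L1/L2 = -/-/E → run E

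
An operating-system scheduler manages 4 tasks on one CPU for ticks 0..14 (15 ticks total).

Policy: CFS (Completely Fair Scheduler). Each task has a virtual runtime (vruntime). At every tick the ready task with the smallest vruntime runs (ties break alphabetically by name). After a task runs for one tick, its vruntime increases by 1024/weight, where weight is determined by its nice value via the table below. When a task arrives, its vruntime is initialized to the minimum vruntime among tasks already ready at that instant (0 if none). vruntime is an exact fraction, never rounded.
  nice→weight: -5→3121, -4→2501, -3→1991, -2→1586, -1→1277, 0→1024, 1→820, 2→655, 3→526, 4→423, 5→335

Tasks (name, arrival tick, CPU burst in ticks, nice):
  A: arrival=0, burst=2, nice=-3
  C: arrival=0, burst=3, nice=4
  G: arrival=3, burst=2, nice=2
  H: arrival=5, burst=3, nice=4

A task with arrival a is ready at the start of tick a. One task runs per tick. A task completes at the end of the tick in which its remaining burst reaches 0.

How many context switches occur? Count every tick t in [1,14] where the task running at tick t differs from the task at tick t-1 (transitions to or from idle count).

context switches = 8

t=0: vr[A=0 C=0] → run A
t=1: vr[A=1024/1991 C=0] → run C
t=2: vr[A=1024/1991 C=1024/423] → run A
t=3: vr[C=1024/423 G=1024/423] → run C
t=4: vr[C=2048/423 G=1024/423] → run G
t=5: vr[C=2048/423 G=1103872/277065 H=1103872/277065] → run G
t=6: vr[C=2048/423 H=1103872/277065] → run H
t=7: vr[C=2048/423 H=1774592/277065] → run C
t=8: vr[H=1774592/277065] → run H
t=9: vr[H=815104/92355] → run H
t=10: (idle)
t=11: (idle)
t=12: (idle)
t=13: (idle)
t=14: (idle)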